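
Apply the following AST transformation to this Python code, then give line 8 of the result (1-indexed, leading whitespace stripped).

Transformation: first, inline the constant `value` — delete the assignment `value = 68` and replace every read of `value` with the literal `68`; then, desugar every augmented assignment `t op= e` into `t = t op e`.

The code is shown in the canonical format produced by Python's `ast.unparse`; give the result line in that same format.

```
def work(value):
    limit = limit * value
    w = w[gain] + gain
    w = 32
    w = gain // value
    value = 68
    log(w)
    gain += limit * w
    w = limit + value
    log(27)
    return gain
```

Transformed code:
def work(value):
    limit = limit * 68
    w = w[gain] + gain
    w = 32
    w = gain // 68
    log(w)
    gain = gain + limit * w
    w = limit + 68
    log(27)
    return gain

w = limit + 68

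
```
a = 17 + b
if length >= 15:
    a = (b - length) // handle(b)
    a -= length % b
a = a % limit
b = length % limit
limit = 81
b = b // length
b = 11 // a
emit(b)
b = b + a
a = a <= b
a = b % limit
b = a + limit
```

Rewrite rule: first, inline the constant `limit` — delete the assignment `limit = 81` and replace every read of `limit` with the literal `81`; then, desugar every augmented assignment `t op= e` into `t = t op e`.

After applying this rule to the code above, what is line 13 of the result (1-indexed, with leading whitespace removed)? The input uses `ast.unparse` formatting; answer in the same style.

b = a + 81

Transformed code:
a = 17 + b
if length >= 15:
    a = (b - length) // handle(b)
    a = a - length % b
a = a % 81
b = length % 81
b = b // length
b = 11 // a
emit(b)
b = b + a
a = a <= b
a = b % 81
b = a + 81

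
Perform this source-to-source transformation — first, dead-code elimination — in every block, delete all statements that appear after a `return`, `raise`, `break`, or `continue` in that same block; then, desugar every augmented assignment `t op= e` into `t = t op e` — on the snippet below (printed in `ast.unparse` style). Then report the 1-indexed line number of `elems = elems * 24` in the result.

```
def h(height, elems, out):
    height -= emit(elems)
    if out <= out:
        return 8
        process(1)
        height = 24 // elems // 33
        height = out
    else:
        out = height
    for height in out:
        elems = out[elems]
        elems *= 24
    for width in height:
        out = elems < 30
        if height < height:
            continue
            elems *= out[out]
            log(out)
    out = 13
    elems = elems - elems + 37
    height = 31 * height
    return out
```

9

Transformed code:
def h(height, elems, out):
    height = height - emit(elems)
    if out <= out:
        return 8
    else:
        out = height
    for height in out:
        elems = out[elems]
        elems = elems * 24
    for width in height:
        out = elems < 30
        if height < height:
            continue
    out = 13
    elems = elems - elems + 37
    height = 31 * height
    return out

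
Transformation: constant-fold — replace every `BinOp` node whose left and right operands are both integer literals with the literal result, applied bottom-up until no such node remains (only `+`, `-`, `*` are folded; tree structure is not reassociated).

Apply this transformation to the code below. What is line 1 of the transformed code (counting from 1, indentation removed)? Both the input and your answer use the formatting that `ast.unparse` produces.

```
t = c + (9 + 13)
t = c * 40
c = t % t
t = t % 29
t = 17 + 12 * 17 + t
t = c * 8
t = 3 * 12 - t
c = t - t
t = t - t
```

Transformed code:
t = c + 22
t = c * 40
c = t % t
t = t % 29
t = 221 + t
t = c * 8
t = 36 - t
c = t - t
t = t - t

t = c + 22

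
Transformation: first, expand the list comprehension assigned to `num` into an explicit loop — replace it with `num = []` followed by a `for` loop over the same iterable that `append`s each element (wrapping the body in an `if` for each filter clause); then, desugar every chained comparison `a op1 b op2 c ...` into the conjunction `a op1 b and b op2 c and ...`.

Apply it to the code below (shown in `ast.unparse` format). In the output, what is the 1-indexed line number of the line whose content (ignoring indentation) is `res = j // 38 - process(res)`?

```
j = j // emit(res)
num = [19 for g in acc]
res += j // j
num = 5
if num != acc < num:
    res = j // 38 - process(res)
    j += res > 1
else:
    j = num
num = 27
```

8

Transformed code:
j = j // emit(res)
num = []
for g in acc:
    num.append(19)
res += j // j
num = 5
if num != acc and acc < num:
    res = j // 38 - process(res)
    j += res > 1
else:
    j = num
num = 27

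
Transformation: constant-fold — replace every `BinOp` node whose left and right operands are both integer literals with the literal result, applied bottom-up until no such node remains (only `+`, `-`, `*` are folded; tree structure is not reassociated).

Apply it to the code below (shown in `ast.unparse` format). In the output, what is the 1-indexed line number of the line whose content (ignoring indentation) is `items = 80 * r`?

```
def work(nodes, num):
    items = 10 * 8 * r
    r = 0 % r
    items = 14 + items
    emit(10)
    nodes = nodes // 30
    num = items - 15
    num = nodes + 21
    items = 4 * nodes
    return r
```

2

Transformed code:
def work(nodes, num):
    items = 80 * r
    r = 0 % r
    items = 14 + items
    emit(10)
    nodes = nodes // 30
    num = items - 15
    num = nodes + 21
    items = 4 * nodes
    return r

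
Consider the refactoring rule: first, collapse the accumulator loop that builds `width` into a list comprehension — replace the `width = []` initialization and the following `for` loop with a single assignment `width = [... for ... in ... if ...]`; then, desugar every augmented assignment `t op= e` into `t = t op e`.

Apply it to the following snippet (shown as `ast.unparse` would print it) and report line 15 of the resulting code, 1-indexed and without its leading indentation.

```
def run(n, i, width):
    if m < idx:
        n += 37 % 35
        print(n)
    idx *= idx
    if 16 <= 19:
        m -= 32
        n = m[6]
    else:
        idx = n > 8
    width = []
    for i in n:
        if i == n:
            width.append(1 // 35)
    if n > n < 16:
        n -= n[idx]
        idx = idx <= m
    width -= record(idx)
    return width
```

Transformed code:
def run(n, i, width):
    if m < idx:
        n = n + 37 % 35
        print(n)
    idx = idx * idx
    if 16 <= 19:
        m = m - 32
        n = m[6]
    else:
        idx = n > 8
    width = [1 // 35 for i in n if i == n]
    if n > n < 16:
        n = n - n[idx]
        idx = idx <= m
    width = width - record(idx)
    return width

width = width - record(idx)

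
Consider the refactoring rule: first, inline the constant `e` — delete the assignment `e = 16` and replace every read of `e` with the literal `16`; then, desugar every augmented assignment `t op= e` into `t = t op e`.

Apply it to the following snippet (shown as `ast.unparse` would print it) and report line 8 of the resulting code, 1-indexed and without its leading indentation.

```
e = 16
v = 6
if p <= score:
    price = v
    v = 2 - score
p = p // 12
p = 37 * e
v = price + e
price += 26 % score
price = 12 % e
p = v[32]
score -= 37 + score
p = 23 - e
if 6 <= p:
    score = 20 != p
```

Transformed code:
v = 6
if p <= score:
    price = v
    v = 2 - score
p = p // 12
p = 37 * 16
v = price + 16
price = price + 26 % score
price = 12 % 16
p = v[32]
score = score - (37 + score)
p = 23 - 16
if 6 <= p:
    score = 20 != p

price = price + 26 % score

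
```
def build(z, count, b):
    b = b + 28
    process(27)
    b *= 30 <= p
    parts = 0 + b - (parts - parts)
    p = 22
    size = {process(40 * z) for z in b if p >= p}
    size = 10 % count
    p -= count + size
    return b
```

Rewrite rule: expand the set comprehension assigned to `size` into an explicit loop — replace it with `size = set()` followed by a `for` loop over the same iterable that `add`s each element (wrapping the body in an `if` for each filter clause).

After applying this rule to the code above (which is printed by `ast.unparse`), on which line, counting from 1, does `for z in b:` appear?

8

Transformed code:
def build(z, count, b):
    b = b + 28
    process(27)
    b *= 30 <= p
    parts = 0 + b - (parts - parts)
    p = 22
    size = set()
    for z in b:
        if p >= p:
            size.add(process(40 * z))
    size = 10 % count
    p -= count + size
    return b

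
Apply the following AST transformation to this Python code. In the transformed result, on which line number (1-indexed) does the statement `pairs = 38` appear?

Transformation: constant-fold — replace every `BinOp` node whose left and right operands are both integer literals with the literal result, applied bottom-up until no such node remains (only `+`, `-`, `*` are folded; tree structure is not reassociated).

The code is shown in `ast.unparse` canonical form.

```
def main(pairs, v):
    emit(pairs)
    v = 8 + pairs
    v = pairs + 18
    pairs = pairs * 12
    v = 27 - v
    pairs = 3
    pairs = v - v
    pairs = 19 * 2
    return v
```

9

Transformed code:
def main(pairs, v):
    emit(pairs)
    v = 8 + pairs
    v = pairs + 18
    pairs = pairs * 12
    v = 27 - v
    pairs = 3
    pairs = v - v
    pairs = 38
    return v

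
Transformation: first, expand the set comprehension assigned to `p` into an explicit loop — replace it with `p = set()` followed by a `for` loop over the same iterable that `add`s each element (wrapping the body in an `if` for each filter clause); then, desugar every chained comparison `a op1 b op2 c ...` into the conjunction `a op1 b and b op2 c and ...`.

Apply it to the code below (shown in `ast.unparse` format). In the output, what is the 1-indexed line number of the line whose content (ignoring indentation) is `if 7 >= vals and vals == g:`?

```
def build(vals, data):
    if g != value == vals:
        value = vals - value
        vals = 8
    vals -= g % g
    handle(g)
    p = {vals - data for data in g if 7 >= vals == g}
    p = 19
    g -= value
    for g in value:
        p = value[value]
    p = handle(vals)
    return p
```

9

Transformed code:
def build(vals, data):
    if g != value and value == vals:
        value = vals - value
        vals = 8
    vals -= g % g
    handle(g)
    p = set()
    for data in g:
        if 7 >= vals and vals == g:
            p.add(vals - data)
    p = 19
    g -= value
    for g in value:
        p = value[value]
    p = handle(vals)
    return p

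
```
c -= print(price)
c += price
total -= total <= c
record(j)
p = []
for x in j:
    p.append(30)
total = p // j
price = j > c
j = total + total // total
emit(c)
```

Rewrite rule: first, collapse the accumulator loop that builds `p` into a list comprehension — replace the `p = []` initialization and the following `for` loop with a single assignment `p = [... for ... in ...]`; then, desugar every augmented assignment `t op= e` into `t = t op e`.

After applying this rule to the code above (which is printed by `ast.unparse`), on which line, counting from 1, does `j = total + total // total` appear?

8

Transformed code:
c = c - print(price)
c = c + price
total = total - (total <= c)
record(j)
p = [30 for x in j]
total = p // j
price = j > c
j = total + total // total
emit(c)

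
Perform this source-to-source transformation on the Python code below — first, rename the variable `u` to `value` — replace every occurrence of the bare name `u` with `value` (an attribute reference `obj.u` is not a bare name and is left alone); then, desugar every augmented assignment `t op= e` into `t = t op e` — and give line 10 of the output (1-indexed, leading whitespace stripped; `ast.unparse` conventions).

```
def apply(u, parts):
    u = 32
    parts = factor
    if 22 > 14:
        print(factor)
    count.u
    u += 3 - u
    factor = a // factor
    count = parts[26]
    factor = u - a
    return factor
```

Transformed code:
def apply(value, parts):
    value = 32
    parts = factor
    if 22 > 14:
        print(factor)
    count.u
    value = value + (3 - value)
    factor = a // factor
    count = parts[26]
    factor = value - a
    return factor

factor = value - a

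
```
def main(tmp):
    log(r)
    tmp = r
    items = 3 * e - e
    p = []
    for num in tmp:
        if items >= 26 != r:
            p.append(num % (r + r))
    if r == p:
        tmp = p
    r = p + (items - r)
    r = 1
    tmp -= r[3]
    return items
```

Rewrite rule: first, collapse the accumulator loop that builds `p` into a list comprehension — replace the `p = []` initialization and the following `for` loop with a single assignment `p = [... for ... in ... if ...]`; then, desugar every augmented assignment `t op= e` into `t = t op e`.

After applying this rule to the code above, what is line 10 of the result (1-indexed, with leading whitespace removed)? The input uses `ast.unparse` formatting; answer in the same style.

Transformed code:
def main(tmp):
    log(r)
    tmp = r
    items = 3 * e - e
    p = [num % (r + r) for num in tmp if items >= 26 != r]
    if r == p:
        tmp = p
    r = p + (items - r)
    r = 1
    tmp = tmp - r[3]
    return items

tmp = tmp - r[3]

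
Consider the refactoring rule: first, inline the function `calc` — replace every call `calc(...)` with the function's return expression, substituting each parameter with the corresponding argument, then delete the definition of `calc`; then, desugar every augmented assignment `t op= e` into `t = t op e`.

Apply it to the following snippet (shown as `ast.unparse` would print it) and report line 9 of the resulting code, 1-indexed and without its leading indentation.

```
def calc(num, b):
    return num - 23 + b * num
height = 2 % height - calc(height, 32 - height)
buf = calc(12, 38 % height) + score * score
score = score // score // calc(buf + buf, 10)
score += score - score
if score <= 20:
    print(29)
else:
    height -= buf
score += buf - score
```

score = score + (buf - score)

Transformed code:
height = 2 % height - (height - 23 + (32 - height) * height)
buf = 12 - 23 + 38 % height * 12 + score * score
score = score // score // (buf + buf - 23 + 10 * (buf + buf))
score = score + (score - score)
if score <= 20:
    print(29)
else:
    height = height - buf
score = score + (buf - score)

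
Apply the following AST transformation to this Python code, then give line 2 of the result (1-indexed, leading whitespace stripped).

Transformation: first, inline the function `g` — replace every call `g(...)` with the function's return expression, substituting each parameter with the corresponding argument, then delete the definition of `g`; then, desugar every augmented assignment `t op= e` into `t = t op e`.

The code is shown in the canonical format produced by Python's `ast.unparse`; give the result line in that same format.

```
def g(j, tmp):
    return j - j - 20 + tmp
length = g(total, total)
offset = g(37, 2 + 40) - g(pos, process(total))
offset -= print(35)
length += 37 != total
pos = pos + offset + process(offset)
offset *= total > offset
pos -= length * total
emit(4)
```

offset = 37 - 37 - 20 + (2 + 40) - (pos - pos - 20 + process(total))

Transformed code:
length = total - total - 20 + total
offset = 37 - 37 - 20 + (2 + 40) - (pos - pos - 20 + process(total))
offset = offset - print(35)
length = length + (37 != total)
pos = pos + offset + process(offset)
offset = offset * (total > offset)
pos = pos - length * total
emit(4)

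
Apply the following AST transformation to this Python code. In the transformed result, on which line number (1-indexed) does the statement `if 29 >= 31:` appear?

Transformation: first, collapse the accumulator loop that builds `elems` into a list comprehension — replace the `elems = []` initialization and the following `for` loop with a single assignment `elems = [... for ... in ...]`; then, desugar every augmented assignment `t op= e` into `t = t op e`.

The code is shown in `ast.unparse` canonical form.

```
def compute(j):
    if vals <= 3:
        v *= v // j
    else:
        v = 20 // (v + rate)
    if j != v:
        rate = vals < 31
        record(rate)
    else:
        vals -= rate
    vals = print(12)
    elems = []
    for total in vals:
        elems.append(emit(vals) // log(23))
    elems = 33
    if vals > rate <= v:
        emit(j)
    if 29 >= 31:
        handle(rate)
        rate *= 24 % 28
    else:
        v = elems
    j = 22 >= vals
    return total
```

16

Transformed code:
def compute(j):
    if vals <= 3:
        v = v * (v // j)
    else:
        v = 20 // (v + rate)
    if j != v:
        rate = vals < 31
        record(rate)
    else:
        vals = vals - rate
    vals = print(12)
    elems = [emit(vals) // log(23) for total in vals]
    elems = 33
    if vals > rate <= v:
        emit(j)
    if 29 >= 31:
        handle(rate)
        rate = rate * (24 % 28)
    else:
        v = elems
    j = 22 >= vals
    return total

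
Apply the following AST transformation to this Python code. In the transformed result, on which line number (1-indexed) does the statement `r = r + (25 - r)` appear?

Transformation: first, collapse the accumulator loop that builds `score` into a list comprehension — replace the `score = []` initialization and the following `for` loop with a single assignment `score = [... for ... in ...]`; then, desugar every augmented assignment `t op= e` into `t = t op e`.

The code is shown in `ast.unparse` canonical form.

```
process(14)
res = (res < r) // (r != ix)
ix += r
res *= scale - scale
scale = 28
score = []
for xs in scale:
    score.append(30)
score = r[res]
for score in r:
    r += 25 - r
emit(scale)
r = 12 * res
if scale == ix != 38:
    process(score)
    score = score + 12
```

Transformed code:
process(14)
res = (res < r) // (r != ix)
ix = ix + r
res = res * (scale - scale)
scale = 28
score = [30 for xs in scale]
score = r[res]
for score in r:
    r = r + (25 - r)
emit(scale)
r = 12 * res
if scale == ix != 38:
    process(score)
    score = score + 12

9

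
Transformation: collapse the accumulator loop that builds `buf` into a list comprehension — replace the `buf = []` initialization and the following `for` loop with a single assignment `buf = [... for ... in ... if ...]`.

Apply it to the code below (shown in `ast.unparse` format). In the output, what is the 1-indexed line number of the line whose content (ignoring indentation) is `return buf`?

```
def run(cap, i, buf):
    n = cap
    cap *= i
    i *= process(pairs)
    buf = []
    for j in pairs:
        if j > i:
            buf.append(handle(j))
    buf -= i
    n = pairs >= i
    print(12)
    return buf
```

Transformed code:
def run(cap, i, buf):
    n = cap
    cap *= i
    i *= process(pairs)
    buf = [handle(j) for j in pairs if j > i]
    buf -= i
    n = pairs >= i
    print(12)
    return buf

9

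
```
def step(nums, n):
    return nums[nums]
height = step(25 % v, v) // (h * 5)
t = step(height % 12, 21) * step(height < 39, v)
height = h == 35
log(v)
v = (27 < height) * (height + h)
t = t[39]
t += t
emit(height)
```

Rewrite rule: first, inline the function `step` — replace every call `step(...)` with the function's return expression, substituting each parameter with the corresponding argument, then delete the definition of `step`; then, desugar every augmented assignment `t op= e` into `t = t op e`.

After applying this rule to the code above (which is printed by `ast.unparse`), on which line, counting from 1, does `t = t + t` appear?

7

Transformed code:
height = (25 % v)[25 % v] // (h * 5)
t = (height % 12)[height % 12] * (height < 39)[height < 39]
height = h == 35
log(v)
v = (27 < height) * (height + h)
t = t[39]
t = t + t
emit(height)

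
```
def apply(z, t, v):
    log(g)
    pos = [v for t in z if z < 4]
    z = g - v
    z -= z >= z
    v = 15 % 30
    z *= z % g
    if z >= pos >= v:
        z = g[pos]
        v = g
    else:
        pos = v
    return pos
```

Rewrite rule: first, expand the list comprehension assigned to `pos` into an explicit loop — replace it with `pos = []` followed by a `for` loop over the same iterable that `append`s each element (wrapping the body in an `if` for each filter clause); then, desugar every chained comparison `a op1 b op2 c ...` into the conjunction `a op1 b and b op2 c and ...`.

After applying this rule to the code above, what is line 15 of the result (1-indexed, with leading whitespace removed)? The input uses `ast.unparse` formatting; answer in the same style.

pos = v

Transformed code:
def apply(z, t, v):
    log(g)
    pos = []
    for t in z:
        if z < 4:
            pos.append(v)
    z = g - v
    z -= z >= z
    v = 15 % 30
    z *= z % g
    if z >= pos and pos >= v:
        z = g[pos]
        v = g
    else:
        pos = v
    return pos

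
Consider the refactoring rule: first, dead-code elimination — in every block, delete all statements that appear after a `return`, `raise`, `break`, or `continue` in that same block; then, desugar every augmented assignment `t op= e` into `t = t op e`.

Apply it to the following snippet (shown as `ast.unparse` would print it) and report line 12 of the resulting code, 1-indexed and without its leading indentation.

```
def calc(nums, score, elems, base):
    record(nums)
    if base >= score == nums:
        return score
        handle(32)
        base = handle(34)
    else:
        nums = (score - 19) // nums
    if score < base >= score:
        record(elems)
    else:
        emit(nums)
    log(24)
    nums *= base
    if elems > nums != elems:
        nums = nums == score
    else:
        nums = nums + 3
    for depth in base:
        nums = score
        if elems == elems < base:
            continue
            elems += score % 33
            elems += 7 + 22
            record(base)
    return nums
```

nums = nums * base

Transformed code:
def calc(nums, score, elems, base):
    record(nums)
    if base >= score == nums:
        return score
    else:
        nums = (score - 19) // nums
    if score < base >= score:
        record(elems)
    else:
        emit(nums)
    log(24)
    nums = nums * base
    if elems > nums != elems:
        nums = nums == score
    else:
        nums = nums + 3
    for depth in base:
        nums = score
        if elems == elems < base:
            continue
    return nums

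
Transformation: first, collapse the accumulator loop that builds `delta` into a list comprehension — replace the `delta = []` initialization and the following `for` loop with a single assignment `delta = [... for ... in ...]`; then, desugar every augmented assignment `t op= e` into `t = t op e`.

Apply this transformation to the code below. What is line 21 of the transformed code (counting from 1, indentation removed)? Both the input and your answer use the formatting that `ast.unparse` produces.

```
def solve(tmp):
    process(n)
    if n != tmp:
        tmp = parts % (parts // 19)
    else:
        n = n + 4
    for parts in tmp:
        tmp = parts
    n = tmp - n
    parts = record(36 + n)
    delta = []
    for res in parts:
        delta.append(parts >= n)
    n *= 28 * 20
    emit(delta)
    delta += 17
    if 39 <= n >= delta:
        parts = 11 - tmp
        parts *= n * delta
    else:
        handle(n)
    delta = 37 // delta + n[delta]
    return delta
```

Transformed code:
def solve(tmp):
    process(n)
    if n != tmp:
        tmp = parts % (parts // 19)
    else:
        n = n + 4
    for parts in tmp:
        tmp = parts
    n = tmp - n
    parts = record(36 + n)
    delta = [parts >= n for res in parts]
    n = n * (28 * 20)
    emit(delta)
    delta = delta + 17
    if 39 <= n >= delta:
        parts = 11 - tmp
        parts = parts * (n * delta)
    else:
        handle(n)
    delta = 37 // delta + n[delta]
    return delta

return delta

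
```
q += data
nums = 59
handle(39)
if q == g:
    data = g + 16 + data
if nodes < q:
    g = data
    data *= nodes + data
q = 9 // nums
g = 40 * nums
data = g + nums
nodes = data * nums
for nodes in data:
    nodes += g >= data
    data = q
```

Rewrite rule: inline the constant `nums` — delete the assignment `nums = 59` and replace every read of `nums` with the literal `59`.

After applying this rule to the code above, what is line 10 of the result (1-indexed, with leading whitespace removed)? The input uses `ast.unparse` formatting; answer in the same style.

data = g + 59

Transformed code:
q += data
handle(39)
if q == g:
    data = g + 16 + data
if nodes < q:
    g = data
    data *= nodes + data
q = 9 // 59
g = 40 * 59
data = g + 59
nodes = data * 59
for nodes in data:
    nodes += g >= data
    data = q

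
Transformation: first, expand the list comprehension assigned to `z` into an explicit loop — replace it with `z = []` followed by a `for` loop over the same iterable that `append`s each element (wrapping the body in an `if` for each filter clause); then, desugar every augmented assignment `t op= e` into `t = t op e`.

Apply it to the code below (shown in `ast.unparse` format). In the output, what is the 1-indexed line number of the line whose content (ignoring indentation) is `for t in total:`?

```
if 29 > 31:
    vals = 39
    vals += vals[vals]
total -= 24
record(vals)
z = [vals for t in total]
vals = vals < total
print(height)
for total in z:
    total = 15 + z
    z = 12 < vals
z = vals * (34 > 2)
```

7

Transformed code:
if 29 > 31:
    vals = 39
    vals = vals + vals[vals]
total = total - 24
record(vals)
z = []
for t in total:
    z.append(vals)
vals = vals < total
print(height)
for total in z:
    total = 15 + z
    z = 12 < vals
z = vals * (34 > 2)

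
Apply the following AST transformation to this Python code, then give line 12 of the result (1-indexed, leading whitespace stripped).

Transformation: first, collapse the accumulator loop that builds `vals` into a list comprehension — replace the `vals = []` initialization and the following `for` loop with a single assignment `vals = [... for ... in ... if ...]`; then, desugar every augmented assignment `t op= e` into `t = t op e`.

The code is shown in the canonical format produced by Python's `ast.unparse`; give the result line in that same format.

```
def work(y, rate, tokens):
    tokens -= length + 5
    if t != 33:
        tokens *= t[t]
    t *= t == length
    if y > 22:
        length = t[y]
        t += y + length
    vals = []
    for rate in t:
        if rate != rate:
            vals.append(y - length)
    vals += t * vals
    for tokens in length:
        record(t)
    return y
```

Transformed code:
def work(y, rate, tokens):
    tokens = tokens - (length + 5)
    if t != 33:
        tokens = tokens * t[t]
    t = t * (t == length)
    if y > 22:
        length = t[y]
        t = t + (y + length)
    vals = [y - length for rate in t if rate != rate]
    vals = vals + t * vals
    for tokens in length:
        record(t)
    return y

record(t)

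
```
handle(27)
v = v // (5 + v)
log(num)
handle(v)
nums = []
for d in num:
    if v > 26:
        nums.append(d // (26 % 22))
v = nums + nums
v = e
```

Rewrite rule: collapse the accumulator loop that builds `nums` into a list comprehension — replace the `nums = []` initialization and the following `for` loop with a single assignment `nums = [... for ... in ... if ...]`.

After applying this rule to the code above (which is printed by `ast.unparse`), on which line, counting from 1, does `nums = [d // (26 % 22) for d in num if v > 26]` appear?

Transformed code:
handle(27)
v = v // (5 + v)
log(num)
handle(v)
nums = [d // (26 % 22) for d in num if v > 26]
v = nums + nums
v = e

5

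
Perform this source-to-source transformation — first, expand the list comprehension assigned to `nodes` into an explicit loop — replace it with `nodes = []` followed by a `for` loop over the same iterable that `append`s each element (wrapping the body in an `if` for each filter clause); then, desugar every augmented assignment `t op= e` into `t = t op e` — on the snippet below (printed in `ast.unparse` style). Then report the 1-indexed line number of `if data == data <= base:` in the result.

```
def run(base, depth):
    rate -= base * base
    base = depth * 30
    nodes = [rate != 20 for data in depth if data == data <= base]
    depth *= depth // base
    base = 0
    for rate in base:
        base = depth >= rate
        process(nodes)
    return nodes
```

Transformed code:
def run(base, depth):
    rate = rate - base * base
    base = depth * 30
    nodes = []
    for data in depth:
        if data == data <= base:
            nodes.append(rate != 20)
    depth = depth * (depth // base)
    base = 0
    for rate in base:
        base = depth >= rate
        process(nodes)
    return nodes

6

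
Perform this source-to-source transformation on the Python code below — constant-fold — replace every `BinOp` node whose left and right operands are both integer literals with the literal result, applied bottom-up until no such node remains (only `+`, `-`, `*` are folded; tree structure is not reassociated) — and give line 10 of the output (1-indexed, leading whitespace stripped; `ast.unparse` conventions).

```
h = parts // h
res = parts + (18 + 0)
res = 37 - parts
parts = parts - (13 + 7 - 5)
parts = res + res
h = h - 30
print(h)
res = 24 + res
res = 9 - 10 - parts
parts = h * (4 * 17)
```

Transformed code:
h = parts // h
res = parts + 18
res = 37 - parts
parts = parts - 15
parts = res + res
h = h - 30
print(h)
res = 24 + res
res = -1 - parts
parts = h * 68

parts = h * 68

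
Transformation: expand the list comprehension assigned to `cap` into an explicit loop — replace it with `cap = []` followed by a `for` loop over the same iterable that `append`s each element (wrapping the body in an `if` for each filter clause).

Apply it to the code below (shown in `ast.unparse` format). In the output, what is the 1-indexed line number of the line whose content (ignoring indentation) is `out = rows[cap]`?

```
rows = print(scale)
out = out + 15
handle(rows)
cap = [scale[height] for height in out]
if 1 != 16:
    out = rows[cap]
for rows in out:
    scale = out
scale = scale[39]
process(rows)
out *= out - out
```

Transformed code:
rows = print(scale)
out = out + 15
handle(rows)
cap = []
for height in out:
    cap.append(scale[height])
if 1 != 16:
    out = rows[cap]
for rows in out:
    scale = out
scale = scale[39]
process(rows)
out *= out - out

8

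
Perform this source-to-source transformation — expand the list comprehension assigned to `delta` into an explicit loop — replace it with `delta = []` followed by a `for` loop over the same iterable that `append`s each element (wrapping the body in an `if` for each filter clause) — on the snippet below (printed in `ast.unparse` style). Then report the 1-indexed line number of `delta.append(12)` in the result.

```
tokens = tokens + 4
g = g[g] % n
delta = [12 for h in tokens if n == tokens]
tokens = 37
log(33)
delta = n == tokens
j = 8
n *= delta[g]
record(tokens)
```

6

Transformed code:
tokens = tokens + 4
g = g[g] % n
delta = []
for h in tokens:
    if n == tokens:
        delta.append(12)
tokens = 37
log(33)
delta = n == tokens
j = 8
n *= delta[g]
record(tokens)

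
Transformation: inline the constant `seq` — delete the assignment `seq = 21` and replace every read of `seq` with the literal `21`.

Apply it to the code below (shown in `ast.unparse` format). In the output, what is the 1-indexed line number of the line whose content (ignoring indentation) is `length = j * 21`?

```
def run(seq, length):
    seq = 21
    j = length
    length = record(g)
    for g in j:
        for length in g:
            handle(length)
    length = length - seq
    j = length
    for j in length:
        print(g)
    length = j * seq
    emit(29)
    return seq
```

Transformed code:
def run(seq, length):
    j = length
    length = record(g)
    for g in j:
        for length in g:
            handle(length)
    length = length - 21
    j = length
    for j in length:
        print(g)
    length = j * 21
    emit(29)
    return 21

11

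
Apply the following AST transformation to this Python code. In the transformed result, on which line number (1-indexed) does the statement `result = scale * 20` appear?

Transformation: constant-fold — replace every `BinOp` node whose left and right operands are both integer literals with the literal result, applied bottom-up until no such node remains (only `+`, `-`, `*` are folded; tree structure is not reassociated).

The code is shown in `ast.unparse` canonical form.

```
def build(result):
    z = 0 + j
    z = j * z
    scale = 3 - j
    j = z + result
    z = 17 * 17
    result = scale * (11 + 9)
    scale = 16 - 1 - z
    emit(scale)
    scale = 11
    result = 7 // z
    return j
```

Transformed code:
def build(result):
    z = 0 + j
    z = j * z
    scale = 3 - j
    j = z + result
    z = 289
    result = scale * 20
    scale = 15 - z
    emit(scale)
    scale = 11
    result = 7 // z
    return j

7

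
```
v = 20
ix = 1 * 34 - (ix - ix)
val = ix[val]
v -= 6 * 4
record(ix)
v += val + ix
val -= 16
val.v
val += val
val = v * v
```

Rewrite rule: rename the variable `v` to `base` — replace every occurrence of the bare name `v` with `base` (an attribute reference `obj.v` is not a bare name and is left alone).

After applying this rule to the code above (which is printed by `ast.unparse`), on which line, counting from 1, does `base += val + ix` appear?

6

Transformed code:
base = 20
ix = 1 * 34 - (ix - ix)
val = ix[val]
base -= 6 * 4
record(ix)
base += val + ix
val -= 16
val.v
val += val
val = base * base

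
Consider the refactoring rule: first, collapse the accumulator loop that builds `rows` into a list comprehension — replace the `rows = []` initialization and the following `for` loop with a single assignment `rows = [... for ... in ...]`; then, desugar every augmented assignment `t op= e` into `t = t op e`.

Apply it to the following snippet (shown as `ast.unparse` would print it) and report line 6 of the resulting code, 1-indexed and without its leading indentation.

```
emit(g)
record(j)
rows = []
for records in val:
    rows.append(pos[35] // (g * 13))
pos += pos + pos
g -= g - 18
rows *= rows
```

rows = rows * rows

Transformed code:
emit(g)
record(j)
rows = [pos[35] // (g * 13) for records in val]
pos = pos + (pos + pos)
g = g - (g - 18)
rows = rows * rows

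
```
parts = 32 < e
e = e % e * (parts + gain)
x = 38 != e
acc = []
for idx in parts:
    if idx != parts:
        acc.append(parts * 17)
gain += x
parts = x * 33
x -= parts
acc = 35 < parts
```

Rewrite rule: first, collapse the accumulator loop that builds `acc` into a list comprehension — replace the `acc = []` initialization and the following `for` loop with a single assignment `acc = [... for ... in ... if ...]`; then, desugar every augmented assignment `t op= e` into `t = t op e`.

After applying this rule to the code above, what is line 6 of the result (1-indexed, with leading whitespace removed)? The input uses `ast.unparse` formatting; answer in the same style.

parts = x * 33

Transformed code:
parts = 32 < e
e = e % e * (parts + gain)
x = 38 != e
acc = [parts * 17 for idx in parts if idx != parts]
gain = gain + x
parts = x * 33
x = x - parts
acc = 35 < parts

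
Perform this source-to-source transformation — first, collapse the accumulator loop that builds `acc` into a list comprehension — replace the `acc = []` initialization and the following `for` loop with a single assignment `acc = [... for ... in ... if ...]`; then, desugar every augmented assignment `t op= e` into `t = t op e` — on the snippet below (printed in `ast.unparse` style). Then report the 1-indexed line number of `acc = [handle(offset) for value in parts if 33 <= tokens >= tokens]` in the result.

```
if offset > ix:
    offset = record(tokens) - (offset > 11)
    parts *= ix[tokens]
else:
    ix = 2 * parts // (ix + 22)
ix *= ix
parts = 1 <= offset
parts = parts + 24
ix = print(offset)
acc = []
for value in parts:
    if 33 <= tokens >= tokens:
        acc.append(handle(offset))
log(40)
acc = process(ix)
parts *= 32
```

10

Transformed code:
if offset > ix:
    offset = record(tokens) - (offset > 11)
    parts = parts * ix[tokens]
else:
    ix = 2 * parts // (ix + 22)
ix = ix * ix
parts = 1 <= offset
parts = parts + 24
ix = print(offset)
acc = [handle(offset) for value in parts if 33 <= tokens >= tokens]
log(40)
acc = process(ix)
parts = parts * 32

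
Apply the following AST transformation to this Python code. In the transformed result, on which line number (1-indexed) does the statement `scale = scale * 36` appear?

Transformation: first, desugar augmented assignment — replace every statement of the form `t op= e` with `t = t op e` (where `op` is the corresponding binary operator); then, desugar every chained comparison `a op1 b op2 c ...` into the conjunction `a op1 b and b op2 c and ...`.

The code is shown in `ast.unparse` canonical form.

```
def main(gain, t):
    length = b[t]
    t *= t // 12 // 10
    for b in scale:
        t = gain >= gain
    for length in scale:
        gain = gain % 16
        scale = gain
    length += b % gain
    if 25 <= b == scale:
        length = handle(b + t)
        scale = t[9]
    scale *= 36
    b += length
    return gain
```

Transformed code:
def main(gain, t):
    length = b[t]
    t = t * (t // 12 // 10)
    for b in scale:
        t = gain >= gain
    for length in scale:
        gain = gain % 16
        scale = gain
    length = length + b % gain
    if 25 <= b and b == scale:
        length = handle(b + t)
        scale = t[9]
    scale = scale * 36
    b = b + length
    return gain

13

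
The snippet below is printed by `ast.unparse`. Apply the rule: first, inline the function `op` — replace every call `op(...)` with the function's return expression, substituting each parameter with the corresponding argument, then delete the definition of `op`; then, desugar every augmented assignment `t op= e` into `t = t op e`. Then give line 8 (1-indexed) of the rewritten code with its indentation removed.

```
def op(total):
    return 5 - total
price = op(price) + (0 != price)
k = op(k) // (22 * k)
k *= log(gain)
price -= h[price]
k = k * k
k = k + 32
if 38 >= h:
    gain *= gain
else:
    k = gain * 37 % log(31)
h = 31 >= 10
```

gain = gain * gain

Transformed code:
price = 5 - price + (0 != price)
k = (5 - k) // (22 * k)
k = k * log(gain)
price = price - h[price]
k = k * k
k = k + 32
if 38 >= h:
    gain = gain * gain
else:
    k = gain * 37 % log(31)
h = 31 >= 10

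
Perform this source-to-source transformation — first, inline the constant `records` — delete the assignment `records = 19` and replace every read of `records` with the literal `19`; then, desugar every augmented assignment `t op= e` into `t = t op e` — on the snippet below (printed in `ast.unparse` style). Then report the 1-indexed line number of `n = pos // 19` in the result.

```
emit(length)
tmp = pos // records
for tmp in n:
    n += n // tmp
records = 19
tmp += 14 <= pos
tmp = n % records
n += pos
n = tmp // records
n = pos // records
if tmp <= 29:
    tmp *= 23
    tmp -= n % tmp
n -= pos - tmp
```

9

Transformed code:
emit(length)
tmp = pos // 19
for tmp in n:
    n = n + n // tmp
tmp = tmp + (14 <= pos)
tmp = n % 19
n = n + pos
n = tmp // 19
n = pos // 19
if tmp <= 29:
    tmp = tmp * 23
    tmp = tmp - n % tmp
n = n - (pos - tmp)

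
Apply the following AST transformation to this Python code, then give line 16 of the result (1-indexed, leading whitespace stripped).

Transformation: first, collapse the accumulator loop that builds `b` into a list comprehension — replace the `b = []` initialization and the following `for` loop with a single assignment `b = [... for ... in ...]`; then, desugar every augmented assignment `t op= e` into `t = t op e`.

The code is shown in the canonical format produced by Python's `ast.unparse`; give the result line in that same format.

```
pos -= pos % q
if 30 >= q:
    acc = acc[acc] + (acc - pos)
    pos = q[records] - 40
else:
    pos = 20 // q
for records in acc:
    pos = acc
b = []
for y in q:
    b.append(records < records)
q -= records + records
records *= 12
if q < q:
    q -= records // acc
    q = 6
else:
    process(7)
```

Transformed code:
pos = pos - pos % q
if 30 >= q:
    acc = acc[acc] + (acc - pos)
    pos = q[records] - 40
else:
    pos = 20 // q
for records in acc:
    pos = acc
b = [records < records for y in q]
q = q - (records + records)
records = records * 12
if q < q:
    q = q - records // acc
    q = 6
else:
    process(7)

process(7)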